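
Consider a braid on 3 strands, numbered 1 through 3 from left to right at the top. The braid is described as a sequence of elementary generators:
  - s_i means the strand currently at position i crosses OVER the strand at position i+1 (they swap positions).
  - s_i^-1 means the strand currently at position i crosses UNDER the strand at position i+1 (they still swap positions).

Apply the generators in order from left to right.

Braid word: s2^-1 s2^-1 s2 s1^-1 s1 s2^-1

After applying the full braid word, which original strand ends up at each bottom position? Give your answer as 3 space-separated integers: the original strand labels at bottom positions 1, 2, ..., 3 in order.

Gen 1 (s2^-1): strand 2 crosses under strand 3. Perm now: [1 3 2]
Gen 2 (s2^-1): strand 3 crosses under strand 2. Perm now: [1 2 3]
Gen 3 (s2): strand 2 crosses over strand 3. Perm now: [1 3 2]
Gen 4 (s1^-1): strand 1 crosses under strand 3. Perm now: [3 1 2]
Gen 5 (s1): strand 3 crosses over strand 1. Perm now: [1 3 2]
Gen 6 (s2^-1): strand 3 crosses under strand 2. Perm now: [1 2 3]

Answer: 1 2 3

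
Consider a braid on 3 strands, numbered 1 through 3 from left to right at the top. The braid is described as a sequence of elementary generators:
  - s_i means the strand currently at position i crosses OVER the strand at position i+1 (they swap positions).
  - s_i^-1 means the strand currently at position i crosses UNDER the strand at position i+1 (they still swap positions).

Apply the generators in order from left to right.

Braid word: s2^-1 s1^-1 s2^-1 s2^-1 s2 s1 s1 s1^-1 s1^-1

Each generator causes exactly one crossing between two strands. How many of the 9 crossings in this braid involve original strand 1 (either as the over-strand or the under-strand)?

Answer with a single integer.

Gen 1: crossing 2x3. Involves strand 1? no. Count so far: 0
Gen 2: crossing 1x3. Involves strand 1? yes. Count so far: 1
Gen 3: crossing 1x2. Involves strand 1? yes. Count so far: 2
Gen 4: crossing 2x1. Involves strand 1? yes. Count so far: 3
Gen 5: crossing 1x2. Involves strand 1? yes. Count so far: 4
Gen 6: crossing 3x2. Involves strand 1? no. Count so far: 4
Gen 7: crossing 2x3. Involves strand 1? no. Count so far: 4
Gen 8: crossing 3x2. Involves strand 1? no. Count so far: 4
Gen 9: crossing 2x3. Involves strand 1? no. Count so far: 4

Answer: 4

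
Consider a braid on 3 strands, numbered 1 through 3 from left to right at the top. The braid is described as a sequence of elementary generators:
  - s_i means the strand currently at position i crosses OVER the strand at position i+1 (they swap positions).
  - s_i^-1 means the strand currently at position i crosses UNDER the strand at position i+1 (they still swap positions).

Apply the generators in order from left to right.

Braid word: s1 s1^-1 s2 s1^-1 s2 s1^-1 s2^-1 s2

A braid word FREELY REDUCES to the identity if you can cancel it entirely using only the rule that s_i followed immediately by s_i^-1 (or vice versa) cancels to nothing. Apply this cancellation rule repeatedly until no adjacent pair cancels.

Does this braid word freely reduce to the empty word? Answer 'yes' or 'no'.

Gen 1 (s1): push. Stack: [s1]
Gen 2 (s1^-1): cancels prior s1. Stack: []
Gen 3 (s2): push. Stack: [s2]
Gen 4 (s1^-1): push. Stack: [s2 s1^-1]
Gen 5 (s2): push. Stack: [s2 s1^-1 s2]
Gen 6 (s1^-1): push. Stack: [s2 s1^-1 s2 s1^-1]
Gen 7 (s2^-1): push. Stack: [s2 s1^-1 s2 s1^-1 s2^-1]
Gen 8 (s2): cancels prior s2^-1. Stack: [s2 s1^-1 s2 s1^-1]
Reduced word: s2 s1^-1 s2 s1^-1

Answer: no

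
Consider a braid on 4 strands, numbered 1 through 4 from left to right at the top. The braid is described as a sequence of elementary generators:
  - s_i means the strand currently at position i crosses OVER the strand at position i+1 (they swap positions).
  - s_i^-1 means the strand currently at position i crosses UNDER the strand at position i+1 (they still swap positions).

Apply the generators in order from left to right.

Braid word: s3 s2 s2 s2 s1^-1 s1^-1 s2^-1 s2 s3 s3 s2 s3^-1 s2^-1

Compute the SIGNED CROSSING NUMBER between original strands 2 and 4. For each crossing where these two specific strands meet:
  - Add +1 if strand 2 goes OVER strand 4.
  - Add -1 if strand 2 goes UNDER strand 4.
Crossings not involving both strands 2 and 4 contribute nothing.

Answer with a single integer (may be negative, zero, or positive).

Gen 1: crossing 3x4. Both 2&4? no. Sum: 0
Gen 2: 2 over 4. Both 2&4? yes. Contrib: +1. Sum: 1
Gen 3: 4 over 2. Both 2&4? yes. Contrib: -1. Sum: 0
Gen 4: 2 over 4. Both 2&4? yes. Contrib: +1. Sum: 1
Gen 5: crossing 1x4. Both 2&4? no. Sum: 1
Gen 6: crossing 4x1. Both 2&4? no. Sum: 1
Gen 7: 4 under 2. Both 2&4? yes. Contrib: +1. Sum: 2
Gen 8: 2 over 4. Both 2&4? yes. Contrib: +1. Sum: 3
Gen 9: crossing 2x3. Both 2&4? no. Sum: 3
Gen 10: crossing 3x2. Both 2&4? no. Sum: 3
Gen 11: 4 over 2. Both 2&4? yes. Contrib: -1. Sum: 2
Gen 12: crossing 4x3. Both 2&4? no. Sum: 2
Gen 13: crossing 2x3. Both 2&4? no. Sum: 2

Answer: 2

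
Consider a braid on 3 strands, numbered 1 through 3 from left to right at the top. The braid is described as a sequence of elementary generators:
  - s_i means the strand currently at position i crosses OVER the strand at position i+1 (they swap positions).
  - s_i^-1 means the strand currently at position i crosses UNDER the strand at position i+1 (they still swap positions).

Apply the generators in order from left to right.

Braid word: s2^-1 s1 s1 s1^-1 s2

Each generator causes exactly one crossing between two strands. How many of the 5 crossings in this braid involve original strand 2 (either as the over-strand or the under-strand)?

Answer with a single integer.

Answer: 2

Derivation:
Gen 1: crossing 2x3. Involves strand 2? yes. Count so far: 1
Gen 2: crossing 1x3. Involves strand 2? no. Count so far: 1
Gen 3: crossing 3x1. Involves strand 2? no. Count so far: 1
Gen 4: crossing 1x3. Involves strand 2? no. Count so far: 1
Gen 5: crossing 1x2. Involves strand 2? yes. Count so far: 2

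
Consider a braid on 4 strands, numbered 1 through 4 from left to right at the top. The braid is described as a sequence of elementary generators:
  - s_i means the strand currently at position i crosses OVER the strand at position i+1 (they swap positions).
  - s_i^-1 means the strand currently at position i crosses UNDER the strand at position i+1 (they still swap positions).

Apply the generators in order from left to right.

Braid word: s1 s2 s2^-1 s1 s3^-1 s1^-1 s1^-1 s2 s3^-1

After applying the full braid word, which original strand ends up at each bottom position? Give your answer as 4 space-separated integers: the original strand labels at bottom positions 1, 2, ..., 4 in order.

Gen 1 (s1): strand 1 crosses over strand 2. Perm now: [2 1 3 4]
Gen 2 (s2): strand 1 crosses over strand 3. Perm now: [2 3 1 4]
Gen 3 (s2^-1): strand 3 crosses under strand 1. Perm now: [2 1 3 4]
Gen 4 (s1): strand 2 crosses over strand 1. Perm now: [1 2 3 4]
Gen 5 (s3^-1): strand 3 crosses under strand 4. Perm now: [1 2 4 3]
Gen 6 (s1^-1): strand 1 crosses under strand 2. Perm now: [2 1 4 3]
Gen 7 (s1^-1): strand 2 crosses under strand 1. Perm now: [1 2 4 3]
Gen 8 (s2): strand 2 crosses over strand 4. Perm now: [1 4 2 3]
Gen 9 (s3^-1): strand 2 crosses under strand 3. Perm now: [1 4 3 2]

Answer: 1 4 3 2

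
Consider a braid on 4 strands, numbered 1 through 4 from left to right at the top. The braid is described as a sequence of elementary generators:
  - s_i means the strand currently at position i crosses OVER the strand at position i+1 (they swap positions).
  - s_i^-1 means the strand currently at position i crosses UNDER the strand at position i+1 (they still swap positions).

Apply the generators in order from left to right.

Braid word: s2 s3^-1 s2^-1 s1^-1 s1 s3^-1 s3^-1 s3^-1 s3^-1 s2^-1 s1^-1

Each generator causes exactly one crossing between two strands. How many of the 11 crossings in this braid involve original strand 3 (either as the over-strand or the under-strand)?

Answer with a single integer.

Gen 1: crossing 2x3. Involves strand 3? yes. Count so far: 1
Gen 2: crossing 2x4. Involves strand 3? no. Count so far: 1
Gen 3: crossing 3x4. Involves strand 3? yes. Count so far: 2
Gen 4: crossing 1x4. Involves strand 3? no. Count so far: 2
Gen 5: crossing 4x1. Involves strand 3? no. Count so far: 2
Gen 6: crossing 3x2. Involves strand 3? yes. Count so far: 3
Gen 7: crossing 2x3. Involves strand 3? yes. Count so far: 4
Gen 8: crossing 3x2. Involves strand 3? yes. Count so far: 5
Gen 9: crossing 2x3. Involves strand 3? yes. Count so far: 6
Gen 10: crossing 4x3. Involves strand 3? yes. Count so far: 7
Gen 11: crossing 1x3. Involves strand 3? yes. Count so far: 8

Answer: 8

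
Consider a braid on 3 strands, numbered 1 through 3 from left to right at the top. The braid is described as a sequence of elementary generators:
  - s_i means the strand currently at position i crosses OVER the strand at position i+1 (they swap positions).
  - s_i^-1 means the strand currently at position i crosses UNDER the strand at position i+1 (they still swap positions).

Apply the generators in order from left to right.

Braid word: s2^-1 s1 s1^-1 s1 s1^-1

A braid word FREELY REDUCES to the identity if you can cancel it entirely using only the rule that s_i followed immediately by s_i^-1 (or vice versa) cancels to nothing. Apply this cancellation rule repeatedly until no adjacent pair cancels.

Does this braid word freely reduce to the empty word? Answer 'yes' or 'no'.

Gen 1 (s2^-1): push. Stack: [s2^-1]
Gen 2 (s1): push. Stack: [s2^-1 s1]
Gen 3 (s1^-1): cancels prior s1. Stack: [s2^-1]
Gen 4 (s1): push. Stack: [s2^-1 s1]
Gen 5 (s1^-1): cancels prior s1. Stack: [s2^-1]
Reduced word: s2^-1

Answer: no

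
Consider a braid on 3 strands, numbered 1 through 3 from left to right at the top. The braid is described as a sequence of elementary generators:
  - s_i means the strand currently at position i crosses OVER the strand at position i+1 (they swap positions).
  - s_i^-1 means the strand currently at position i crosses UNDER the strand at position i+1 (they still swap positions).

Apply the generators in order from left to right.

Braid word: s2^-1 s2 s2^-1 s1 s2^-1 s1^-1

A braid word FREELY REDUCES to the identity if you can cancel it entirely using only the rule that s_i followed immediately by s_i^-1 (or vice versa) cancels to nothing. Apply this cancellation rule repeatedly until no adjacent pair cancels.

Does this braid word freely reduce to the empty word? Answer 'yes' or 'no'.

Gen 1 (s2^-1): push. Stack: [s2^-1]
Gen 2 (s2): cancels prior s2^-1. Stack: []
Gen 3 (s2^-1): push. Stack: [s2^-1]
Gen 4 (s1): push. Stack: [s2^-1 s1]
Gen 5 (s2^-1): push. Stack: [s2^-1 s1 s2^-1]
Gen 6 (s1^-1): push. Stack: [s2^-1 s1 s2^-1 s1^-1]
Reduced word: s2^-1 s1 s2^-1 s1^-1

Answer: no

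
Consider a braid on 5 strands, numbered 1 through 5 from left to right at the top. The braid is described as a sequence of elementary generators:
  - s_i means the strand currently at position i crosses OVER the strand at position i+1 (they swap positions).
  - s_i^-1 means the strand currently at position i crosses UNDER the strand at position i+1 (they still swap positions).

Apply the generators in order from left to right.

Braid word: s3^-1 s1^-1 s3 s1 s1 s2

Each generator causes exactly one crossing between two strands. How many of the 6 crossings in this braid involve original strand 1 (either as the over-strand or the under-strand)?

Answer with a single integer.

Gen 1: crossing 3x4. Involves strand 1? no. Count so far: 0
Gen 2: crossing 1x2. Involves strand 1? yes. Count so far: 1
Gen 3: crossing 4x3. Involves strand 1? no. Count so far: 1
Gen 4: crossing 2x1. Involves strand 1? yes. Count so far: 2
Gen 5: crossing 1x2. Involves strand 1? yes. Count so far: 3
Gen 6: crossing 1x3. Involves strand 1? yes. Count so far: 4

Answer: 4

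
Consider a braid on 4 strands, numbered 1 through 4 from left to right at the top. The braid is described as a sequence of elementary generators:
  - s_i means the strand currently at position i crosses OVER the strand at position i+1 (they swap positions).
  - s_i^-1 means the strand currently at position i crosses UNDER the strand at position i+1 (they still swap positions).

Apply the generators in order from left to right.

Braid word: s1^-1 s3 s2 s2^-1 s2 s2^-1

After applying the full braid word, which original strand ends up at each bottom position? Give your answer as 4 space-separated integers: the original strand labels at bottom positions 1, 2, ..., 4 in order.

Gen 1 (s1^-1): strand 1 crosses under strand 2. Perm now: [2 1 3 4]
Gen 2 (s3): strand 3 crosses over strand 4. Perm now: [2 1 4 3]
Gen 3 (s2): strand 1 crosses over strand 4. Perm now: [2 4 1 3]
Gen 4 (s2^-1): strand 4 crosses under strand 1. Perm now: [2 1 4 3]
Gen 5 (s2): strand 1 crosses over strand 4. Perm now: [2 4 1 3]
Gen 6 (s2^-1): strand 4 crosses under strand 1. Perm now: [2 1 4 3]

Answer: 2 1 4 3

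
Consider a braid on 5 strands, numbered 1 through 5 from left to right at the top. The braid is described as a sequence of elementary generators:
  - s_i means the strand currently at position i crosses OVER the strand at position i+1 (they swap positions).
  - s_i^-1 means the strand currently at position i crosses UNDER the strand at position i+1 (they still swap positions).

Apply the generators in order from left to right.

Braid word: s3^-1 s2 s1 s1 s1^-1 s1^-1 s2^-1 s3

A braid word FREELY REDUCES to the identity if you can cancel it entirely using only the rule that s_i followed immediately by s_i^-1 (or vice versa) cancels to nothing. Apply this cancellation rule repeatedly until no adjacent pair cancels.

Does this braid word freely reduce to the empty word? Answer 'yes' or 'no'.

Gen 1 (s3^-1): push. Stack: [s3^-1]
Gen 2 (s2): push. Stack: [s3^-1 s2]
Gen 3 (s1): push. Stack: [s3^-1 s2 s1]
Gen 4 (s1): push. Stack: [s3^-1 s2 s1 s1]
Gen 5 (s1^-1): cancels prior s1. Stack: [s3^-1 s2 s1]
Gen 6 (s1^-1): cancels prior s1. Stack: [s3^-1 s2]
Gen 7 (s2^-1): cancels prior s2. Stack: [s3^-1]
Gen 8 (s3): cancels prior s3^-1. Stack: []
Reduced word: (empty)

Answer: yes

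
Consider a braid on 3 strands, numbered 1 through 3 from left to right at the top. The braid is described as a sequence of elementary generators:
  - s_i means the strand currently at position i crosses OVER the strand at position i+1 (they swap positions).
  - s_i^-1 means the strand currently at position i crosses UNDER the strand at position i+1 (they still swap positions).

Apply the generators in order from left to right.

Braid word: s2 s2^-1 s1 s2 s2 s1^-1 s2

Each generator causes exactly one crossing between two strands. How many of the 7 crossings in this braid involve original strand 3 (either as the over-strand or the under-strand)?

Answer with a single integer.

Answer: 5

Derivation:
Gen 1: crossing 2x3. Involves strand 3? yes. Count so far: 1
Gen 2: crossing 3x2. Involves strand 3? yes. Count so far: 2
Gen 3: crossing 1x2. Involves strand 3? no. Count so far: 2
Gen 4: crossing 1x3. Involves strand 3? yes. Count so far: 3
Gen 5: crossing 3x1. Involves strand 3? yes. Count so far: 4
Gen 6: crossing 2x1. Involves strand 3? no. Count so far: 4
Gen 7: crossing 2x3. Involves strand 3? yes. Count so far: 5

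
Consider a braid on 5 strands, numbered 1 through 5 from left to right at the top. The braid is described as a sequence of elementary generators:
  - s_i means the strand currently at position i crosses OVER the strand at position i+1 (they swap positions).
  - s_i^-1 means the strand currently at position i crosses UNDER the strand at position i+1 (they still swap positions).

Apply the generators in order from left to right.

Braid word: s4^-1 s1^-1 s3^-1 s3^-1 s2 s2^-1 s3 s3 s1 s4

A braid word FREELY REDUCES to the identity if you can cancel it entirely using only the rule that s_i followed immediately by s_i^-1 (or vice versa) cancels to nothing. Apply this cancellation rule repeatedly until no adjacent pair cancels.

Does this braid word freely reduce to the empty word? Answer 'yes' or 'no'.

Answer: yes

Derivation:
Gen 1 (s4^-1): push. Stack: [s4^-1]
Gen 2 (s1^-1): push. Stack: [s4^-1 s1^-1]
Gen 3 (s3^-1): push. Stack: [s4^-1 s1^-1 s3^-1]
Gen 4 (s3^-1): push. Stack: [s4^-1 s1^-1 s3^-1 s3^-1]
Gen 5 (s2): push. Stack: [s4^-1 s1^-1 s3^-1 s3^-1 s2]
Gen 6 (s2^-1): cancels prior s2. Stack: [s4^-1 s1^-1 s3^-1 s3^-1]
Gen 7 (s3): cancels prior s3^-1. Stack: [s4^-1 s1^-1 s3^-1]
Gen 8 (s3): cancels prior s3^-1. Stack: [s4^-1 s1^-1]
Gen 9 (s1): cancels prior s1^-1. Stack: [s4^-1]
Gen 10 (s4): cancels prior s4^-1. Stack: []
Reduced word: (empty)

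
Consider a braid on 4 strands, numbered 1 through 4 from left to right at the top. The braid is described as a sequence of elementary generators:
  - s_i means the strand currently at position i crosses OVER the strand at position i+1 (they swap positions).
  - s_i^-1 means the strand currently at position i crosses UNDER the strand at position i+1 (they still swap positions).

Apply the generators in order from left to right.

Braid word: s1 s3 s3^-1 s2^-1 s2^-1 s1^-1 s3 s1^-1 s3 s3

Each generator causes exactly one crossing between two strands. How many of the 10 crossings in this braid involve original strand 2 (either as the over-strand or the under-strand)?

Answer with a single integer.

Answer: 3

Derivation:
Gen 1: crossing 1x2. Involves strand 2? yes. Count so far: 1
Gen 2: crossing 3x4. Involves strand 2? no. Count so far: 1
Gen 3: crossing 4x3. Involves strand 2? no. Count so far: 1
Gen 4: crossing 1x3. Involves strand 2? no. Count so far: 1
Gen 5: crossing 3x1. Involves strand 2? no. Count so far: 1
Gen 6: crossing 2x1. Involves strand 2? yes. Count so far: 2
Gen 7: crossing 3x4. Involves strand 2? no. Count so far: 2
Gen 8: crossing 1x2. Involves strand 2? yes. Count so far: 3
Gen 9: crossing 4x3. Involves strand 2? no. Count so far: 3
Gen 10: crossing 3x4. Involves strand 2? no. Count so far: 3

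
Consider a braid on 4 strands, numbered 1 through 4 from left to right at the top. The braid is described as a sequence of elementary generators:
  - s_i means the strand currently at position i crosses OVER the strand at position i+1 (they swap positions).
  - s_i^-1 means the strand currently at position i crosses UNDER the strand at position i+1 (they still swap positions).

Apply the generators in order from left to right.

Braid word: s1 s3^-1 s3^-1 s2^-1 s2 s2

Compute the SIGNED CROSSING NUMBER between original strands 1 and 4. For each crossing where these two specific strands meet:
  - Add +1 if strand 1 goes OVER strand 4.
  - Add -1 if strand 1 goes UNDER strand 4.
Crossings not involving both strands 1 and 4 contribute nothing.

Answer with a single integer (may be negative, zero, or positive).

Gen 1: crossing 1x2. Both 1&4? no. Sum: 0
Gen 2: crossing 3x4. Both 1&4? no. Sum: 0
Gen 3: crossing 4x3. Both 1&4? no. Sum: 0
Gen 4: crossing 1x3. Both 1&4? no. Sum: 0
Gen 5: crossing 3x1. Both 1&4? no. Sum: 0
Gen 6: crossing 1x3. Both 1&4? no. Sum: 0

Answer: 0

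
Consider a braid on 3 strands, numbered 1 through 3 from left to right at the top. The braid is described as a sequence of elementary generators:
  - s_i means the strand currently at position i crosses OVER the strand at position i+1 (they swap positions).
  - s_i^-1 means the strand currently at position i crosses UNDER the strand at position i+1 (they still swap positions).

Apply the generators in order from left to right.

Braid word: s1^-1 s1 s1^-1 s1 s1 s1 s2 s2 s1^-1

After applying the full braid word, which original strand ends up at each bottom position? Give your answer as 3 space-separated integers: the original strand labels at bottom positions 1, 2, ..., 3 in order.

Gen 1 (s1^-1): strand 1 crosses under strand 2. Perm now: [2 1 3]
Gen 2 (s1): strand 2 crosses over strand 1. Perm now: [1 2 3]
Gen 3 (s1^-1): strand 1 crosses under strand 2. Perm now: [2 1 3]
Gen 4 (s1): strand 2 crosses over strand 1. Perm now: [1 2 3]
Gen 5 (s1): strand 1 crosses over strand 2. Perm now: [2 1 3]
Gen 6 (s1): strand 2 crosses over strand 1. Perm now: [1 2 3]
Gen 7 (s2): strand 2 crosses over strand 3. Perm now: [1 3 2]
Gen 8 (s2): strand 3 crosses over strand 2. Perm now: [1 2 3]
Gen 9 (s1^-1): strand 1 crosses under strand 2. Perm now: [2 1 3]

Answer: 2 1 3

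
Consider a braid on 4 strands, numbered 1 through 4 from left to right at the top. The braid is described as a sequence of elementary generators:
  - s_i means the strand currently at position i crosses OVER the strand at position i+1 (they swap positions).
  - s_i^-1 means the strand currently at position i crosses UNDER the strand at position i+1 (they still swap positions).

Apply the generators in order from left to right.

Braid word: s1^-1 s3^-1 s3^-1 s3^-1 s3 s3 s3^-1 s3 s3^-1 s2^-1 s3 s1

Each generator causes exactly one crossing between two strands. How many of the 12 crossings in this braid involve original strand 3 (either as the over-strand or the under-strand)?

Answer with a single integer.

Answer: 10

Derivation:
Gen 1: crossing 1x2. Involves strand 3? no. Count so far: 0
Gen 2: crossing 3x4. Involves strand 3? yes. Count so far: 1
Gen 3: crossing 4x3. Involves strand 3? yes. Count so far: 2
Gen 4: crossing 3x4. Involves strand 3? yes. Count so far: 3
Gen 5: crossing 4x3. Involves strand 3? yes. Count so far: 4
Gen 6: crossing 3x4. Involves strand 3? yes. Count so far: 5
Gen 7: crossing 4x3. Involves strand 3? yes. Count so far: 6
Gen 8: crossing 3x4. Involves strand 3? yes. Count so far: 7
Gen 9: crossing 4x3. Involves strand 3? yes. Count so far: 8
Gen 10: crossing 1x3. Involves strand 3? yes. Count so far: 9
Gen 11: crossing 1x4. Involves strand 3? no. Count so far: 9
Gen 12: crossing 2x3. Involves strand 3? yes. Count so far: 10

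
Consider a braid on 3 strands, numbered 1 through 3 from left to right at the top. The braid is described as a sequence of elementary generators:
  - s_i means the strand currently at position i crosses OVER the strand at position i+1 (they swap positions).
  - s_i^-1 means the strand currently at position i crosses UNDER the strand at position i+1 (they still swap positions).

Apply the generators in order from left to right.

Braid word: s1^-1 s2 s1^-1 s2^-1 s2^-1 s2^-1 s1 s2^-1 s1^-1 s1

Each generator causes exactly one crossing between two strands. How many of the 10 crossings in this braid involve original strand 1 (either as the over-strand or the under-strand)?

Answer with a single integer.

Answer: 8

Derivation:
Gen 1: crossing 1x2. Involves strand 1? yes. Count so far: 1
Gen 2: crossing 1x3. Involves strand 1? yes. Count so far: 2
Gen 3: crossing 2x3. Involves strand 1? no. Count so far: 2
Gen 4: crossing 2x1. Involves strand 1? yes. Count so far: 3
Gen 5: crossing 1x2. Involves strand 1? yes. Count so far: 4
Gen 6: crossing 2x1. Involves strand 1? yes. Count so far: 5
Gen 7: crossing 3x1. Involves strand 1? yes. Count so far: 6
Gen 8: crossing 3x2. Involves strand 1? no. Count so far: 6
Gen 9: crossing 1x2. Involves strand 1? yes. Count so far: 7
Gen 10: crossing 2x1. Involves strand 1? yes. Count so far: 8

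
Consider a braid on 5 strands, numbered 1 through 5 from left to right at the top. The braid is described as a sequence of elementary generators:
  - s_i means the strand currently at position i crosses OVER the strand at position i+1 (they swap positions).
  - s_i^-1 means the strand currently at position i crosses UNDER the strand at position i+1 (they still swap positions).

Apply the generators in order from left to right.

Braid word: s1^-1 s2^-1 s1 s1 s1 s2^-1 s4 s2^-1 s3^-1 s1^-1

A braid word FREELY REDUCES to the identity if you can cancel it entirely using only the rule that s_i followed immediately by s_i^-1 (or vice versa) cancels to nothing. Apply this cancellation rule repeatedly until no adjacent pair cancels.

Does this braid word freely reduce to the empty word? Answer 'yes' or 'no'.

Gen 1 (s1^-1): push. Stack: [s1^-1]
Gen 2 (s2^-1): push. Stack: [s1^-1 s2^-1]
Gen 3 (s1): push. Stack: [s1^-1 s2^-1 s1]
Gen 4 (s1): push. Stack: [s1^-1 s2^-1 s1 s1]
Gen 5 (s1): push. Stack: [s1^-1 s2^-1 s1 s1 s1]
Gen 6 (s2^-1): push. Stack: [s1^-1 s2^-1 s1 s1 s1 s2^-1]
Gen 7 (s4): push. Stack: [s1^-1 s2^-1 s1 s1 s1 s2^-1 s4]
Gen 8 (s2^-1): push. Stack: [s1^-1 s2^-1 s1 s1 s1 s2^-1 s4 s2^-1]
Gen 9 (s3^-1): push. Stack: [s1^-1 s2^-1 s1 s1 s1 s2^-1 s4 s2^-1 s3^-1]
Gen 10 (s1^-1): push. Stack: [s1^-1 s2^-1 s1 s1 s1 s2^-1 s4 s2^-1 s3^-1 s1^-1]
Reduced word: s1^-1 s2^-1 s1 s1 s1 s2^-1 s4 s2^-1 s3^-1 s1^-1

Answer: no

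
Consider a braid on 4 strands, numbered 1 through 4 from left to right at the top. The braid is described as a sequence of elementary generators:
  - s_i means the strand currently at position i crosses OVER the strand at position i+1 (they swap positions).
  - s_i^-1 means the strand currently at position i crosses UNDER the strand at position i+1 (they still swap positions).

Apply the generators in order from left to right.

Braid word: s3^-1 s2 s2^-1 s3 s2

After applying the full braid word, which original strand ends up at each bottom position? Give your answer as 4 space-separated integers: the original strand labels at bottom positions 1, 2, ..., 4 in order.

Gen 1 (s3^-1): strand 3 crosses under strand 4. Perm now: [1 2 4 3]
Gen 2 (s2): strand 2 crosses over strand 4. Perm now: [1 4 2 3]
Gen 3 (s2^-1): strand 4 crosses under strand 2. Perm now: [1 2 4 3]
Gen 4 (s3): strand 4 crosses over strand 3. Perm now: [1 2 3 4]
Gen 5 (s2): strand 2 crosses over strand 3. Perm now: [1 3 2 4]

Answer: 1 3 2 4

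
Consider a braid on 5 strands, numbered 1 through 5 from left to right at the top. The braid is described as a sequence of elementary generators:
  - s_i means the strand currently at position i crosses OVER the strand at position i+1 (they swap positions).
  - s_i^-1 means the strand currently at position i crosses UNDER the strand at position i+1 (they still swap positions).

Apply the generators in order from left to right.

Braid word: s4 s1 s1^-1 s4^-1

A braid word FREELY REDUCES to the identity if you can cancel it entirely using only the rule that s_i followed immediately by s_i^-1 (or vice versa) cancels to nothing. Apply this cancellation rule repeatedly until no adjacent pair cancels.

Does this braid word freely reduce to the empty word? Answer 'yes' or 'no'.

Gen 1 (s4): push. Stack: [s4]
Gen 2 (s1): push. Stack: [s4 s1]
Gen 3 (s1^-1): cancels prior s1. Stack: [s4]
Gen 4 (s4^-1): cancels prior s4. Stack: []
Reduced word: (empty)

Answer: yes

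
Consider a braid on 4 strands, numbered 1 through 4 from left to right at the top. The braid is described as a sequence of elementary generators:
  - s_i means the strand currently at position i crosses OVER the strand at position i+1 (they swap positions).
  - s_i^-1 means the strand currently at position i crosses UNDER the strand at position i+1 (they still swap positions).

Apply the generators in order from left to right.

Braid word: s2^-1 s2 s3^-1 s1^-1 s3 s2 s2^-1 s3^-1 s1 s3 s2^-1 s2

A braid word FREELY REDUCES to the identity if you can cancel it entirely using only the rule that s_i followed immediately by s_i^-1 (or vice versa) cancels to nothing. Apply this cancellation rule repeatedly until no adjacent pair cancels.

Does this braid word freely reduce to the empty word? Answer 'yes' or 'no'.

Answer: yes

Derivation:
Gen 1 (s2^-1): push. Stack: [s2^-1]
Gen 2 (s2): cancels prior s2^-1. Stack: []
Gen 3 (s3^-1): push. Stack: [s3^-1]
Gen 4 (s1^-1): push. Stack: [s3^-1 s1^-1]
Gen 5 (s3): push. Stack: [s3^-1 s1^-1 s3]
Gen 6 (s2): push. Stack: [s3^-1 s1^-1 s3 s2]
Gen 7 (s2^-1): cancels prior s2. Stack: [s3^-1 s1^-1 s3]
Gen 8 (s3^-1): cancels prior s3. Stack: [s3^-1 s1^-1]
Gen 9 (s1): cancels prior s1^-1. Stack: [s3^-1]
Gen 10 (s3): cancels prior s3^-1. Stack: []
Gen 11 (s2^-1): push. Stack: [s2^-1]
Gen 12 (s2): cancels prior s2^-1. Stack: []
Reduced word: (empty)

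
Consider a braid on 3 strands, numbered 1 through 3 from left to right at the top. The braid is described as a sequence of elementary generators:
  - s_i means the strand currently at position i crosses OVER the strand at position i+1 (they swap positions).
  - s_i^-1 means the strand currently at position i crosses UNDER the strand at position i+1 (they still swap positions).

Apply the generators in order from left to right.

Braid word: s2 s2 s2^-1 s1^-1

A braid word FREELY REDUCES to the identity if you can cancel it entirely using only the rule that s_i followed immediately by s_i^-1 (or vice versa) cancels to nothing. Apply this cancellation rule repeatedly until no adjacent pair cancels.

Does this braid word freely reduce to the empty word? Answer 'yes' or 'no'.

Gen 1 (s2): push. Stack: [s2]
Gen 2 (s2): push. Stack: [s2 s2]
Gen 3 (s2^-1): cancels prior s2. Stack: [s2]
Gen 4 (s1^-1): push. Stack: [s2 s1^-1]
Reduced word: s2 s1^-1

Answer: no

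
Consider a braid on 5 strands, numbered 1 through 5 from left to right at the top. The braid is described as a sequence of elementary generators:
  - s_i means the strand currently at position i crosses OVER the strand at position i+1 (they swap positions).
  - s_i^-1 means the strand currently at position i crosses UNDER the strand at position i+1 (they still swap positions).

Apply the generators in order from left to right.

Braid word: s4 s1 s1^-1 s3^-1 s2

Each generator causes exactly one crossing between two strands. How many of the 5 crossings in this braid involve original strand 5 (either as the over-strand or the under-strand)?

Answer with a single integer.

Answer: 3

Derivation:
Gen 1: crossing 4x5. Involves strand 5? yes. Count so far: 1
Gen 2: crossing 1x2. Involves strand 5? no. Count so far: 1
Gen 3: crossing 2x1. Involves strand 5? no. Count so far: 1
Gen 4: crossing 3x5. Involves strand 5? yes. Count so far: 2
Gen 5: crossing 2x5. Involves strand 5? yes. Count so far: 3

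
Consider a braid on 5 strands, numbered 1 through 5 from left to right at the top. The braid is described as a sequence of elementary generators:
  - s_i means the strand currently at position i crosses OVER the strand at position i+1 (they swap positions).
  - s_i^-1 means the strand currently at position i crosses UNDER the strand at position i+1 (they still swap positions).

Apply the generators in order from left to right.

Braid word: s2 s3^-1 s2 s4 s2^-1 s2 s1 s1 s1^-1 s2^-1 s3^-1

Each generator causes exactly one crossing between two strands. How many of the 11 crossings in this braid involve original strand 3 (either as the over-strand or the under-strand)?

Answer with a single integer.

Gen 1: crossing 2x3. Involves strand 3? yes. Count so far: 1
Gen 2: crossing 2x4. Involves strand 3? no. Count so far: 1
Gen 3: crossing 3x4. Involves strand 3? yes. Count so far: 2
Gen 4: crossing 2x5. Involves strand 3? no. Count so far: 2
Gen 5: crossing 4x3. Involves strand 3? yes. Count so far: 3
Gen 6: crossing 3x4. Involves strand 3? yes. Count so far: 4
Gen 7: crossing 1x4. Involves strand 3? no. Count so far: 4
Gen 8: crossing 4x1. Involves strand 3? no. Count so far: 4
Gen 9: crossing 1x4. Involves strand 3? no. Count so far: 4
Gen 10: crossing 1x3. Involves strand 3? yes. Count so far: 5
Gen 11: crossing 1x5. Involves strand 3? no. Count so far: 5

Answer: 5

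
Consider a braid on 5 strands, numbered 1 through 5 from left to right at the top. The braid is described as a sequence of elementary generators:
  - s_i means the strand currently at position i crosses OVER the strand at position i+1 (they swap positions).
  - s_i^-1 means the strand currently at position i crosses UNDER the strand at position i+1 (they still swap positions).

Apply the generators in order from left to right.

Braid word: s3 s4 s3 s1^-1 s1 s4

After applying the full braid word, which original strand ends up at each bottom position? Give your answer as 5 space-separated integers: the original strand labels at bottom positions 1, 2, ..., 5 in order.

Gen 1 (s3): strand 3 crosses over strand 4. Perm now: [1 2 4 3 5]
Gen 2 (s4): strand 3 crosses over strand 5. Perm now: [1 2 4 5 3]
Gen 3 (s3): strand 4 crosses over strand 5. Perm now: [1 2 5 4 3]
Gen 4 (s1^-1): strand 1 crosses under strand 2. Perm now: [2 1 5 4 3]
Gen 5 (s1): strand 2 crosses over strand 1. Perm now: [1 2 5 4 3]
Gen 6 (s4): strand 4 crosses over strand 3. Perm now: [1 2 5 3 4]

Answer: 1 2 5 3 4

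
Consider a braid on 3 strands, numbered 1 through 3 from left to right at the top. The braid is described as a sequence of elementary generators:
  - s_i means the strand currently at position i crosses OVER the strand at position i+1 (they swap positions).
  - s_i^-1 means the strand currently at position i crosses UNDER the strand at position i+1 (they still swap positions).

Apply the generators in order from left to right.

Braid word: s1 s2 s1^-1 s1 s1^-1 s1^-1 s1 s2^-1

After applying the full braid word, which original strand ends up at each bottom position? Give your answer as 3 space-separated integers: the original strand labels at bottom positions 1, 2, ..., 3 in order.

Answer: 3 1 2

Derivation:
Gen 1 (s1): strand 1 crosses over strand 2. Perm now: [2 1 3]
Gen 2 (s2): strand 1 crosses over strand 3. Perm now: [2 3 1]
Gen 3 (s1^-1): strand 2 crosses under strand 3. Perm now: [3 2 1]
Gen 4 (s1): strand 3 crosses over strand 2. Perm now: [2 3 1]
Gen 5 (s1^-1): strand 2 crosses under strand 3. Perm now: [3 2 1]
Gen 6 (s1^-1): strand 3 crosses under strand 2. Perm now: [2 3 1]
Gen 7 (s1): strand 2 crosses over strand 3. Perm now: [3 2 1]
Gen 8 (s2^-1): strand 2 crosses under strand 1. Perm now: [3 1 2]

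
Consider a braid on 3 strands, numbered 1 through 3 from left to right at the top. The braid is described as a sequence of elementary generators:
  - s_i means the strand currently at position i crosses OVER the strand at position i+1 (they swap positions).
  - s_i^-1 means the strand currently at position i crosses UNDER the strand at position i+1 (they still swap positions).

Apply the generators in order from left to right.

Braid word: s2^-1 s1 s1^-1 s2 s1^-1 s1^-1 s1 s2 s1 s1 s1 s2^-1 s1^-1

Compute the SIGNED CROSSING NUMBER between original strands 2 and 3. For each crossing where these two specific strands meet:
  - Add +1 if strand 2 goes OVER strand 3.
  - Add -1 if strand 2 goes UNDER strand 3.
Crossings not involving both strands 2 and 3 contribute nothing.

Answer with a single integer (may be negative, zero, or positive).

Answer: -1

Derivation:
Gen 1: 2 under 3. Both 2&3? yes. Contrib: -1. Sum: -1
Gen 2: crossing 1x3. Both 2&3? no. Sum: -1
Gen 3: crossing 3x1. Both 2&3? no. Sum: -1
Gen 4: 3 over 2. Both 2&3? yes. Contrib: -1. Sum: -2
Gen 5: crossing 1x2. Both 2&3? no. Sum: -2
Gen 6: crossing 2x1. Both 2&3? no. Sum: -2
Gen 7: crossing 1x2. Both 2&3? no. Sum: -2
Gen 8: crossing 1x3. Both 2&3? no. Sum: -2
Gen 9: 2 over 3. Both 2&3? yes. Contrib: +1. Sum: -1
Gen 10: 3 over 2. Both 2&3? yes. Contrib: -1. Sum: -2
Gen 11: 2 over 3. Both 2&3? yes. Contrib: +1. Sum: -1
Gen 12: crossing 2x1. Both 2&3? no. Sum: -1
Gen 13: crossing 3x1. Both 2&3? no. Sum: -1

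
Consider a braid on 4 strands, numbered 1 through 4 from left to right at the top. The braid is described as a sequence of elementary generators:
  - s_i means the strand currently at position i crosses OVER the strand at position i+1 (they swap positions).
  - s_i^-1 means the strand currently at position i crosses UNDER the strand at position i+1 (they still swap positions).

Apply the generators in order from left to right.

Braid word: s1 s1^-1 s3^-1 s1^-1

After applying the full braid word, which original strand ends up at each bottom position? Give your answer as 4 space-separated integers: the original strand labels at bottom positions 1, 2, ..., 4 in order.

Gen 1 (s1): strand 1 crosses over strand 2. Perm now: [2 1 3 4]
Gen 2 (s1^-1): strand 2 crosses under strand 1. Perm now: [1 2 3 4]
Gen 3 (s3^-1): strand 3 crosses under strand 4. Perm now: [1 2 4 3]
Gen 4 (s1^-1): strand 1 crosses under strand 2. Perm now: [2 1 4 3]

Answer: 2 1 4 3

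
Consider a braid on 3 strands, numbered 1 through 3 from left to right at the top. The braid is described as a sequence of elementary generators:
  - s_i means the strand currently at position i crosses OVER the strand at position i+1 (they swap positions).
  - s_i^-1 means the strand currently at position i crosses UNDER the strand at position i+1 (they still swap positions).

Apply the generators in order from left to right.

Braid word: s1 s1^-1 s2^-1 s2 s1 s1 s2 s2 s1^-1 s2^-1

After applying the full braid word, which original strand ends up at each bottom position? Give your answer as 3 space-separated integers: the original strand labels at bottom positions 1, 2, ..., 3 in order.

Gen 1 (s1): strand 1 crosses over strand 2. Perm now: [2 1 3]
Gen 2 (s1^-1): strand 2 crosses under strand 1. Perm now: [1 2 3]
Gen 3 (s2^-1): strand 2 crosses under strand 3. Perm now: [1 3 2]
Gen 4 (s2): strand 3 crosses over strand 2. Perm now: [1 2 3]
Gen 5 (s1): strand 1 crosses over strand 2. Perm now: [2 1 3]
Gen 6 (s1): strand 2 crosses over strand 1. Perm now: [1 2 3]
Gen 7 (s2): strand 2 crosses over strand 3. Perm now: [1 3 2]
Gen 8 (s2): strand 3 crosses over strand 2. Perm now: [1 2 3]
Gen 9 (s1^-1): strand 1 crosses under strand 2. Perm now: [2 1 3]
Gen 10 (s2^-1): strand 1 crosses under strand 3. Perm now: [2 3 1]

Answer: 2 3 1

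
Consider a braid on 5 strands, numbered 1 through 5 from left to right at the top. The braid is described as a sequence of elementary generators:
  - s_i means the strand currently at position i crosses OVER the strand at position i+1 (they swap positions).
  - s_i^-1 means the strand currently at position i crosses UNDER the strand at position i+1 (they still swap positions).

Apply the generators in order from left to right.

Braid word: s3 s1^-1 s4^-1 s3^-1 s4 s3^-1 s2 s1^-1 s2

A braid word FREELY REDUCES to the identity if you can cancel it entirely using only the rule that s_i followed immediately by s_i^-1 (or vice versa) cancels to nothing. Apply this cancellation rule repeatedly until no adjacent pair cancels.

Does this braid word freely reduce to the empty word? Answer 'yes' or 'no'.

Gen 1 (s3): push. Stack: [s3]
Gen 2 (s1^-1): push. Stack: [s3 s1^-1]
Gen 3 (s4^-1): push. Stack: [s3 s1^-1 s4^-1]
Gen 4 (s3^-1): push. Stack: [s3 s1^-1 s4^-1 s3^-1]
Gen 5 (s4): push. Stack: [s3 s1^-1 s4^-1 s3^-1 s4]
Gen 6 (s3^-1): push. Stack: [s3 s1^-1 s4^-1 s3^-1 s4 s3^-1]
Gen 7 (s2): push. Stack: [s3 s1^-1 s4^-1 s3^-1 s4 s3^-1 s2]
Gen 8 (s1^-1): push. Stack: [s3 s1^-1 s4^-1 s3^-1 s4 s3^-1 s2 s1^-1]
Gen 9 (s2): push. Stack: [s3 s1^-1 s4^-1 s3^-1 s4 s3^-1 s2 s1^-1 s2]
Reduced word: s3 s1^-1 s4^-1 s3^-1 s4 s3^-1 s2 s1^-1 s2

Answer: no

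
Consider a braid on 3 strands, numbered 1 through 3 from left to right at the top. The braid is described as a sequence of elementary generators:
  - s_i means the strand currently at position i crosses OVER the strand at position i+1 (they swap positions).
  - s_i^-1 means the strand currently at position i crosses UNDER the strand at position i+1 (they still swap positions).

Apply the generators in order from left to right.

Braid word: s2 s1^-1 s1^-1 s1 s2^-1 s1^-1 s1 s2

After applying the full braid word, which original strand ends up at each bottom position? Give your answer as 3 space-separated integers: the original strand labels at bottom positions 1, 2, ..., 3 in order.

Gen 1 (s2): strand 2 crosses over strand 3. Perm now: [1 3 2]
Gen 2 (s1^-1): strand 1 crosses under strand 3. Perm now: [3 1 2]
Gen 3 (s1^-1): strand 3 crosses under strand 1. Perm now: [1 3 2]
Gen 4 (s1): strand 1 crosses over strand 3. Perm now: [3 1 2]
Gen 5 (s2^-1): strand 1 crosses under strand 2. Perm now: [3 2 1]
Gen 6 (s1^-1): strand 3 crosses under strand 2. Perm now: [2 3 1]
Gen 7 (s1): strand 2 crosses over strand 3. Perm now: [3 2 1]
Gen 8 (s2): strand 2 crosses over strand 1. Perm now: [3 1 2]

Answer: 3 1 2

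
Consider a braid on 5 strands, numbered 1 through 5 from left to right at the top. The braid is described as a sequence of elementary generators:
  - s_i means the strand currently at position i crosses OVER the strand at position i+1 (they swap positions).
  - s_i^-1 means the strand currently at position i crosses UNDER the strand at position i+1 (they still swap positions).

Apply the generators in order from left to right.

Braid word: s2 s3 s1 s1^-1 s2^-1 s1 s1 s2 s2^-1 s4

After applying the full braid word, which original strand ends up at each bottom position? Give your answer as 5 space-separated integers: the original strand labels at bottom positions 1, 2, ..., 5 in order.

Answer: 1 4 3 5 2

Derivation:
Gen 1 (s2): strand 2 crosses over strand 3. Perm now: [1 3 2 4 5]
Gen 2 (s3): strand 2 crosses over strand 4. Perm now: [1 3 4 2 5]
Gen 3 (s1): strand 1 crosses over strand 3. Perm now: [3 1 4 2 5]
Gen 4 (s1^-1): strand 3 crosses under strand 1. Perm now: [1 3 4 2 5]
Gen 5 (s2^-1): strand 3 crosses under strand 4. Perm now: [1 4 3 2 5]
Gen 6 (s1): strand 1 crosses over strand 4. Perm now: [4 1 3 2 5]
Gen 7 (s1): strand 4 crosses over strand 1. Perm now: [1 4 3 2 5]
Gen 8 (s2): strand 4 crosses over strand 3. Perm now: [1 3 4 2 5]
Gen 9 (s2^-1): strand 3 crosses under strand 4. Perm now: [1 4 3 2 5]
Gen 10 (s4): strand 2 crosses over strand 5. Perm now: [1 4 3 5 2]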